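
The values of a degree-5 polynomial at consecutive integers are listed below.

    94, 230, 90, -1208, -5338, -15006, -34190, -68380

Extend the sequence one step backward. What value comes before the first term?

12

D1: 136  -140  -1298  -4130  -9668  -19184  -34190
D2: -276  -1158  -2832  -5538  -9516  -15006
D3: -882  -1674  -2706  -3978  -5490
D4: -792  -1032  -1272  -1512
D5: -240  -240  -240
The fifth differences are constant at -240.
Work back: -792 + 240 = -552;  -882 + 552 = -330;  -276 + 330 = 54;  136 − 54 = 82;  94 − 82 = 12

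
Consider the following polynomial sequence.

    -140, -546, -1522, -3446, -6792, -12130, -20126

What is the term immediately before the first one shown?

-22

First differences: -406, -976, -1924, -3346, -5338, -7996
Second differences: -570, -948, -1422, -1992, -2658
Third differences: -378, -474, -570, -666
Fourth differences: -96, -96, -96
The fourth differences are constant at -96.
Work back: -378 + 96 = -282;  -570 + 282 = -288;  -406 + 288 = -118;  -140 + 118 = -22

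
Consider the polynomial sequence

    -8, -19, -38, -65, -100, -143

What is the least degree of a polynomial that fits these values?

First differences: -11, -19, -27, -35, -43
Second differences: -8, -8, -8, -8
The second differences are constant, so the polynomial has degree 2.

2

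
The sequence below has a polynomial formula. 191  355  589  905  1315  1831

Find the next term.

First differences: 164  234  316  410  516
Second differences: 70  82  94  106
Third differences: 12  12  12
Constant third difference = 12, so extend:
106 + 12 = 118;  516 + 118 = 634;  1831 + 634 = 2465

2465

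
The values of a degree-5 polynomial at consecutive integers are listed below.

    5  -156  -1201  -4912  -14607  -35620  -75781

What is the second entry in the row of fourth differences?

First differences: -161, -1045, -3711, -9695, -21013, -40161
Second differences: -884, -2666, -5984, -11318, -19148
Third differences: -1782, -3318, -5334, -7830
Fourth differences: -1536, -2016, -2496
Fifth differences: -480, -480

-2016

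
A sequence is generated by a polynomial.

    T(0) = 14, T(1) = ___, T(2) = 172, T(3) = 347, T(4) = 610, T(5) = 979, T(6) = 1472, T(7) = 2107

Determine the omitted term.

Using the last 6 terms:
D1: 175  263  369  493  635
D2: 88  106  124  142
D3: 18  18  18
Constant third difference = 18.
Extend backward: 88 − 18 = 70;  175 − 70 = 105;  172 − 105 = 67

67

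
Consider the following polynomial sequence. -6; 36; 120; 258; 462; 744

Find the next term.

1116

D1: 42, 84, 138, 204, 282
D2: 42, 54, 66, 78
D3: 12, 12, 12
Third differences constant at 12.
78 + 12 = 90;  282 + 90 = 372;  744 + 372 = 1116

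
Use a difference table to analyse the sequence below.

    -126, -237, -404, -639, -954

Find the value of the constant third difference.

-12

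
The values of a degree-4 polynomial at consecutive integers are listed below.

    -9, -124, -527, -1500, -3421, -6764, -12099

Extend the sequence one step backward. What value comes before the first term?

4

Δ: -115, -403, -973, -1921, -3343, -5335
Δ²: -288, -570, -948, -1422, -1992
Δ³: -282, -378, -474, -570
Δ⁴: -96, -96, -96
The fourth differences are constant at -96.
Work back: -282 + 96 = -186;  -288 + 186 = -102;  -115 + 102 = -13;  -9 + 13 = 4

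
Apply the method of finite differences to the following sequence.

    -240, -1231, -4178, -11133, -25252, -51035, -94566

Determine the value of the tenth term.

D1: -991, -2947, -6955, -14119, -25783, -43531
D2: -1956, -4008, -7164, -11664, -17748
D3: -2052, -3156, -4500, -6084
D4: -1104, -1344, -1584
D5: -240, -240
The fifth differences are constant (-240).
-1584 − 240 = -1824;  -6084 − 1824 = -7908;  -17748 − 7908 = -25656;  -43531 − 25656 = -69187;  -94566 − 69187 = -163753
-1824 − 240 = -2064;  -7908 − 2064 = -9972;  -25656 − 9972 = -35628;  -69187 − 35628 = -104815;  -163753 − 104815 = -268568
-2064 − 240 = -2304;  -9972 − 2304 = -12276;  -35628 − 12276 = -47904;  -104815 − 47904 = -152719;  -268568 − 152719 = -421287

-421287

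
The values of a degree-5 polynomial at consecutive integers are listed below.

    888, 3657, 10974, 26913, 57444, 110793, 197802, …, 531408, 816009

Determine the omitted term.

332289

Using the first 7 terms:
First differences: 2769  7317  15939  30531  53349  87009
Second differences: 4548  8622  14592  22818  33660
Third differences: 4074  5970  8226  10842
Fourth differences: 1896  2256  2616
Fifth differences: 360  360
Constant fifth difference = 360.
Extend forward: 2616 + 360 = 2976;  10842 + 2976 = 13818;  33660 + 13818 = 47478;  87009 + 47478 = 134487;  197802 + 134487 = 332289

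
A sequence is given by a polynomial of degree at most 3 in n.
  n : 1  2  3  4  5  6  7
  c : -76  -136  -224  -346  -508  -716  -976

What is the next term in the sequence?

-1294

D1: -60, -88, -122, -162, -208, -260
D2: -28, -34, -40, -46, -52
D3: -6, -6, -6, -6
The third differences are constant (-6).
-52 − 6 = -58;  -260 − 58 = -318;  -976 − 318 = -1294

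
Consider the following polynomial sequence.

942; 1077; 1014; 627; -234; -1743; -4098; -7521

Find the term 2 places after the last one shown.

First differences: 135, -63, -387, -861, -1509, -2355, -3423
Second differences: -198, -324, -474, -648, -846, -1068
Third differences: -126, -150, -174, -198, -222
Fourth differences: -24, -24, -24, -24
The fourth differences are constant (-24).
-222 − 24 = -246;  -1068 − 246 = -1314;  -3423 − 1314 = -4737;  -7521 − 4737 = -12258
-246 − 24 = -270;  -1314 − 270 = -1584;  -4737 − 1584 = -6321;  -12258 − 6321 = -18579

-18579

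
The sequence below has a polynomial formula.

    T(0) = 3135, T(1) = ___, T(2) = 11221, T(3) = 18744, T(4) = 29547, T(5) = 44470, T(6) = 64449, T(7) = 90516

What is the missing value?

6234

Using the last 6 terms:
First differences: 7523, 10803, 14923, 19979, 26067
Second differences: 3280, 4120, 5056, 6088
Third differences: 840, 936, 1032
Fourth differences: 96, 96
Constant fourth difference = 96.
Extend backward: 840 − 96 = 744;  3280 − 744 = 2536;  7523 − 2536 = 4987;  11221 − 4987 = 6234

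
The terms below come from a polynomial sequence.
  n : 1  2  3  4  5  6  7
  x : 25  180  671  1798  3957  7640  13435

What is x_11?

155, 491, 1127, 2159, 3683, 5795
336, 636, 1032, 1524, 2112
300, 396, 492, 588
96, 96, 96
The fourth differences are constant (96).
588 + 96 = 684;  2112 + 684 = 2796;  5795 + 2796 = 8591;  13435 + 8591 = 22026
684 + 96 = 780;  2796 + 780 = 3576;  8591 + 3576 = 12167;  22026 + 12167 = 34193
780 + 96 = 876;  3576 + 876 = 4452;  12167 + 4452 = 16619;  34193 + 16619 = 50812
876 + 96 = 972;  4452 + 972 = 5424;  16619 + 5424 = 22043;  50812 + 22043 = 72855

72855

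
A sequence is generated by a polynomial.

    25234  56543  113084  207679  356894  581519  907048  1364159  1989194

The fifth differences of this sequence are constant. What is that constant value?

First differences: 31309, 56541, 94595, 149215, 224625, 325529, 457111, 625035
Second differences: 25232, 38054, 54620, 75410, 100904, 131582, 167924
Third differences: 12822, 16566, 20790, 25494, 30678, 36342
Fourth differences: 3744, 4224, 4704, 5184, 5664
Fifth differences: 480, 480, 480, 480

480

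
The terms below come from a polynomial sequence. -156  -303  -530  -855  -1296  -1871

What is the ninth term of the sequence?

First differences: -147, -227, -325, -441, -575
Second differences: -80, -98, -116, -134
Third differences: -18, -18, -18
Constant third difference = -18, so extend:
-134 − 18 = -152;  -575 − 152 = -727;  -1871 − 727 = -2598
-152 − 18 = -170;  -727 − 170 = -897;  -2598 − 897 = -3495
-170 − 18 = -188;  -897 − 188 = -1085;  -3495 − 1085 = -4580

-4580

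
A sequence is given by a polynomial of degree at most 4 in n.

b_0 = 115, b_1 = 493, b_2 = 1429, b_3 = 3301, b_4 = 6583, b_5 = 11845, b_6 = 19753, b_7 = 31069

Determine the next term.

D1: 378, 936, 1872, 3282, 5262, 7908, 11316
D2: 558, 936, 1410, 1980, 2646, 3408
D3: 378, 474, 570, 666, 762
D4: 96, 96, 96, 96
Constant fourth difference = 96, so extend:
762 + 96 = 858;  3408 + 858 = 4266;  11316 + 4266 = 15582;  31069 + 15582 = 46651

46651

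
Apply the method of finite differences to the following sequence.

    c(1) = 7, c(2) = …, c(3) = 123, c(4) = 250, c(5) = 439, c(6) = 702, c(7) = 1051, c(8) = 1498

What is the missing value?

46

Using the last 6 terms:
D1: 127, 189, 263, 349, 447
D2: 62, 74, 86, 98
D3: 12, 12, 12
Constant third difference = 12.
Extend backward: 62 − 12 = 50;  127 − 50 = 77;  123 − 77 = 46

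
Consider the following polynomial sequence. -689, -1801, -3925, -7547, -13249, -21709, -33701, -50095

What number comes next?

D1: -1112 , -2124 , -3622 , -5702 , -8460 , -11992 , -16394
D2: -1012 , -1498 , -2080 , -2758 , -3532 , -4402
D3: -486 , -582 , -678 , -774 , -870
D4: -96 , -96 , -96 , -96
Constant fourth difference = -96, so extend:
-870 − 96 = -966;  -4402 − 966 = -5368;  -16394 − 5368 = -21762;  -50095 − 21762 = -71857

-71857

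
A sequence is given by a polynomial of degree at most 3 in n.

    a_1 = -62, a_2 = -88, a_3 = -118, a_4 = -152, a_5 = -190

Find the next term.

-232

D1: -26, -30, -34, -38
D2: -4, -4, -4
The second differences are constant (-4).
-38 − 4 = -42;  -190 − 42 = -232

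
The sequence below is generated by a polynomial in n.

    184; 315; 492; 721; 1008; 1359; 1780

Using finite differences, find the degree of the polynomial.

D1: 131, 177, 229, 287, 351, 421
D2: 46, 52, 58, 64, 70
D3: 6, 6, 6, 6
The third differences are constant, so the polynomial has degree 3.

3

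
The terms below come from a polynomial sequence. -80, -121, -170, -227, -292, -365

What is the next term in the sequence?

First differences: -41 , -49 , -57 , -65 , -73
Second differences: -8 , -8 , -8 , -8
Second differences constant at -8.
-73 − 8 = -81;  -365 − 81 = -446

-446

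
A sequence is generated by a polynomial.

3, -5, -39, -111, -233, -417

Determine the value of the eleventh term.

-2687

D1: -8  -34  -72  -122  -184
D2: -26  -38  -50  -62
D3: -12  -12  -12
Constant third difference = -12, so extend:
-62 − 12 = -74;  -184 − 74 = -258;  -417 − 258 = -675
-74 − 12 = -86;  -258 − 86 = -344;  -675 − 344 = -1019
-86 − 12 = -98;  -344 − 98 = -442;  -1019 − 442 = -1461
-98 − 12 = -110;  -442 − 110 = -552;  -1461 − 552 = -2013
-110 − 12 = -122;  -552 − 122 = -674;  -2013 − 674 = -2687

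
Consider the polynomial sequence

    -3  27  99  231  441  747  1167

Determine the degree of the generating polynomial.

3

30, 72, 132, 210, 306, 420
42, 60, 78, 96, 114
18, 18, 18, 18
The third differences are constant, so the polynomial has degree 3.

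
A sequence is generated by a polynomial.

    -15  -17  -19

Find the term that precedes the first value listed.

First differences: -2, -2
The first differences are constant at -2.
Work back: -15 + 2 = -13

-13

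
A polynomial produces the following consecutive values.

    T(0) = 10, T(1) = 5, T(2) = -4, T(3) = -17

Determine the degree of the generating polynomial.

2

Δ: -5, -9, -13
Δ²: -4, -4
The second differences are constant, so the polynomial has degree 2.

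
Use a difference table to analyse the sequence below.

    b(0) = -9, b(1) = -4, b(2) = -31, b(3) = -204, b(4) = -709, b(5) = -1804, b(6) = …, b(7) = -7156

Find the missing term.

-3819

Using the first 6 terms:
5  -27  -173  -505  -1095
-32  -146  -332  -590
-114  -186  -258
-72  -72
Constant fourth difference = -72.
Extend forward: -258 − 72 = -330;  -590 − 330 = -920;  -1095 − 920 = -2015;  -1804 − 2015 = -3819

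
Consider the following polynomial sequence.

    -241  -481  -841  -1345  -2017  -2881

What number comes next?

-3961

-240, -360, -504, -672, -864
-120, -144, -168, -192
-24, -24, -24
Constant third difference = -24, so extend:
-192 − 24 = -216;  -864 − 216 = -1080;  -2881 − 1080 = -3961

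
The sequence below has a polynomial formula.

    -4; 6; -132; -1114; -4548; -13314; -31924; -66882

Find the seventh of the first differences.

-34958

First differences: 10, -138, -982, -3434, -8766, -18610, -34958
Second differences: -148, -844, -2452, -5332, -9844, -16348
Third differences: -696, -1608, -2880, -4512, -6504
Fourth differences: -912, -1272, -1632, -1992
Fifth differences: -360, -360, -360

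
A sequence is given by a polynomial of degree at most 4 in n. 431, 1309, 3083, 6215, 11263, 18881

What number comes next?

29819

D1: 878  1774  3132  5048  7618
D2: 896  1358  1916  2570
D3: 462  558  654
D4: 96  96
The fourth differences are constant (96).
654 + 96 = 750;  2570 + 750 = 3320;  7618 + 3320 = 10938;  18881 + 10938 = 29819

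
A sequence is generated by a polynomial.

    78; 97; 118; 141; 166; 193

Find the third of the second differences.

2

First differences: 19, 21, 23, 25, 27
Second differences: 2, 2, 2, 2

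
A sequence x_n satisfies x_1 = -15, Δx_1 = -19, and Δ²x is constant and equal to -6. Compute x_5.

-127

Build the table forward from the leading diagonal:
Second differences: -6, -6, -6, -6, -6
First differences: -19, -25, -31, -37, -43
x: -15, -34, -59, -90, -127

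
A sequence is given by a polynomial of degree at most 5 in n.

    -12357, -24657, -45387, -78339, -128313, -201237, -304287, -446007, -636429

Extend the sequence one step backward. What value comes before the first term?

First differences: -12300  -20730  -32952  -49974  -72924  -103050  -141720  -190422
Second differences: -8430  -12222  -17022  -22950  -30126  -38670  -48702
Third differences: -3792  -4800  -5928  -7176  -8544  -10032
Fourth differences: -1008  -1128  -1248  -1368  -1488
Fifth differences: -120  -120  -120  -120
The fifth differences are constant at -120.
Work back: -1008 + 120 = -888;  -3792 + 888 = -2904;  -8430 + 2904 = -5526;  -12300 + 5526 = -6774;  -12357 + 6774 = -5583

-5583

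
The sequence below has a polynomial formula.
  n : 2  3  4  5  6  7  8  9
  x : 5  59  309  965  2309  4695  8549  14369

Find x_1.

D1: 54, 250, 656, 1344, 2386, 3854, 5820
D2: 196, 406, 688, 1042, 1468, 1966
D3: 210, 282, 354, 426, 498
D4: 72, 72, 72, 72
The fourth differences are constant at 72.
Work back: 210 − 72 = 138;  196 − 138 = 58;  54 − 58 = -4;  5 + 4 = 9

9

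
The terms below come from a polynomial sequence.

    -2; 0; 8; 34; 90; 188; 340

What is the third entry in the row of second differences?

30

Δ: 2, 8, 26, 56, 98, 152
Δ²: 6, 18, 30, 42, 54
Δ³: 12, 12, 12, 12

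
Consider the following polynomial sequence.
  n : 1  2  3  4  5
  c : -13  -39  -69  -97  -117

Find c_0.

First differences: -26  -30  -28  -20
Second differences: -4  2  8
Third differences: 6  6
The third differences are constant at 6.
Work back: -4 − 6 = -10;  -26 + 10 = -16;  -13 + 16 = 3

3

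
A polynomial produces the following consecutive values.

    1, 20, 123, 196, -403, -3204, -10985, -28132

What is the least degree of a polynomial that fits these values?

5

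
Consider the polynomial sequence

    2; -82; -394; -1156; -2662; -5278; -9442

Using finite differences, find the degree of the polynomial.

D1: -84, -312, -762, -1506, -2616, -4164
D2: -228, -450, -744, -1110, -1548
D3: -222, -294, -366, -438
D4: -72, -72, -72
The fourth differences are constant, so the polynomial has degree 4.

4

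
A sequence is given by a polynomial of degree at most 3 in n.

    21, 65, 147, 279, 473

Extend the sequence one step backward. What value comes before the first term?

Δ: 44, 82, 132, 194
Δ²: 38, 50, 62
Δ³: 12, 12
The third differences are constant at 12.
Work back: 38 − 12 = 26;  44 − 26 = 18;  21 − 18 = 3

3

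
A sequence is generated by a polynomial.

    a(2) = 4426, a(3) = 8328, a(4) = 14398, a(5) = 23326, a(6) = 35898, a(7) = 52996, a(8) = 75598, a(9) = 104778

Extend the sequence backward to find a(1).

2098

3902, 6070, 8928, 12572, 17098, 22602, 29180
2168, 2858, 3644, 4526, 5504, 6578
690, 786, 882, 978, 1074
96, 96, 96, 96
The fourth differences are constant at 96.
Work back: 690 − 96 = 594;  2168 − 594 = 1574;  3902 − 1574 = 2328;  4426 − 2328 = 2098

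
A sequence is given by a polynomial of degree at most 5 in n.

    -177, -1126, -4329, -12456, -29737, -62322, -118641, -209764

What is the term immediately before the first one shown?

-12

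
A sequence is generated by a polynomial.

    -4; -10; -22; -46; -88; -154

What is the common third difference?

-6

D1: -6, -12, -24, -42, -66
D2: -6, -12, -18, -24
D3: -6, -6, -6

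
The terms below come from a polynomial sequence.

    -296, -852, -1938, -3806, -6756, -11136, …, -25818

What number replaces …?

Using the first 6 terms:
-556, -1086, -1868, -2950, -4380
-530, -782, -1082, -1430
-252, -300, -348
-48, -48
Constant fourth difference = -48.
Extend forward: -348 − 48 = -396;  -1430 − 396 = -1826;  -4380 − 1826 = -6206;  -11136 − 6206 = -17342

-17342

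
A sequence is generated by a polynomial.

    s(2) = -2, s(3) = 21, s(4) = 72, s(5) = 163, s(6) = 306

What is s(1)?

-9

D1: 23, 51, 91, 143
D2: 28, 40, 52
D3: 12, 12
The third differences are constant at 12.
Work back: 28 − 12 = 16;  23 − 16 = 7;  -2 − 7 = -9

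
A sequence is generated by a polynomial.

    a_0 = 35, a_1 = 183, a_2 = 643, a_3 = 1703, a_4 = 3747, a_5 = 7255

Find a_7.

21063

148, 460, 1060, 2044, 3508
312, 600, 984, 1464
288, 384, 480
96, 96
The fourth differences are constant (96).
480 + 96 = 576;  1464 + 576 = 2040;  3508 + 2040 = 5548;  7255 + 5548 = 12803
576 + 96 = 672;  2040 + 672 = 2712;  5548 + 2712 = 8260;  12803 + 8260 = 21063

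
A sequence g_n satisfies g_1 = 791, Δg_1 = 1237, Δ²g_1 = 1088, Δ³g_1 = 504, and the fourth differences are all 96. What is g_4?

8270

Build the table forward from the leading diagonal:
Fourth differences: 96, 96, 96, 96
Third differences: 504, 600, 696, 792
Second differences: 1088, 1592, 2192, 2888
First differences: 1237, 2325, 3917, 6109
g: 791, 2028, 4353, 8270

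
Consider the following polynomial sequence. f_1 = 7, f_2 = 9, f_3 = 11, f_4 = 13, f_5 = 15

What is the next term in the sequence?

17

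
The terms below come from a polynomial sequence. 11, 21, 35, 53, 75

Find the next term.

101

First differences: 10, 14, 18, 22
Second differences: 4, 4, 4
The second differences are constant (4).
22 + 4 = 26;  75 + 26 = 101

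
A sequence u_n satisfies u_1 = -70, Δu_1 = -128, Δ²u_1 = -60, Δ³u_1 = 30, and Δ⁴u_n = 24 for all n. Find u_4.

Build the table forward from the leading diagonal:
D4: 24, 24, 24, 24
D3: 30, 54, 78, 102
D2: -60, -30, 24, 102
D1: -128, -188, -218, -194
u: -70, -198, -386, -604

-604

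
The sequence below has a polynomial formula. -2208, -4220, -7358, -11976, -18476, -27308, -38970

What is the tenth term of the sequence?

-96636

Δ: -2012, -3138, -4618, -6500, -8832, -11662
Δ²: -1126, -1480, -1882, -2332, -2830
Δ³: -354, -402, -450, -498
Δ⁴: -48, -48, -48
Fourth differences constant at -48.
-498 − 48 = -546;  -2830 − 546 = -3376;  -11662 − 3376 = -15038;  -38970 − 15038 = -54008
-546 − 48 = -594;  -3376 − 594 = -3970;  -15038 − 3970 = -19008;  -54008 − 19008 = -73016
-594 − 48 = -642;  -3970 − 642 = -4612;  -19008 − 4612 = -23620;  -73016 − 23620 = -96636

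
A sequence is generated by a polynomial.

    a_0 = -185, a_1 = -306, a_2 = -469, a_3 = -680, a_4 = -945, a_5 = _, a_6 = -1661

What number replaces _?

Using the first 5 terms:
Δ: -121, -163, -211, -265
Δ²: -42, -48, -54
Δ³: -6, -6
Constant third difference = -6.
Extend forward: -54 − 6 = -60;  -265 − 60 = -325;  -945 − 325 = -1270

-1270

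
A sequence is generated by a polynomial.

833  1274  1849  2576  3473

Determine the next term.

4558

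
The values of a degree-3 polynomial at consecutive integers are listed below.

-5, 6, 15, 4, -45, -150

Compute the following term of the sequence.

-329

First differences: 11, 9, -11, -49, -105
Second differences: -2, -20, -38, -56
Third differences: -18, -18, -18
Constant third difference = -18, so extend:
-56 − 18 = -74;  -105 − 74 = -179;  -150 − 179 = -329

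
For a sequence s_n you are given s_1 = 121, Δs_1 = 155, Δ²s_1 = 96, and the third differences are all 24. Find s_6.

Build the table forward from the leading diagonal:
D3: 24, 24, 24, 24, 24, 24
D2: 96, 120, 144, 168, 192, 216
D1: 155, 251, 371, 515, 683, 875
s: 121, 276, 527, 898, 1413, 2096

2096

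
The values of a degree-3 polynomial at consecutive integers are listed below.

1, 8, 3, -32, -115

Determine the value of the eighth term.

-832

7  -5  -35  -83
-12  -30  -48
-18  -18
The third differences are constant (-18).
-48 − 18 = -66;  -83 − 66 = -149;  -115 − 149 = -264
-66 − 18 = -84;  -149 − 84 = -233;  -264 − 233 = -497
-84 − 18 = -102;  -233 − 102 = -335;  -497 − 335 = -832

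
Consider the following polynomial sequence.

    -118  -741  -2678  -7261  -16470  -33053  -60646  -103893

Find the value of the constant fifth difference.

-120

Δ: -623, -1937, -4583, -9209, -16583, -27593, -43247
Δ²: -1314, -2646, -4626, -7374, -11010, -15654
Δ³: -1332, -1980, -2748, -3636, -4644
Δ⁴: -648, -768, -888, -1008
Δ⁵: -120, -120, -120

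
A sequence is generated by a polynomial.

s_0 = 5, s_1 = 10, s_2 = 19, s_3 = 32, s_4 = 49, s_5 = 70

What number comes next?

First differences: 5 , 9 , 13 , 17 , 21
Second differences: 4 , 4 , 4 , 4
Second differences constant at 4.
21 + 4 = 25;  70 + 25 = 95

95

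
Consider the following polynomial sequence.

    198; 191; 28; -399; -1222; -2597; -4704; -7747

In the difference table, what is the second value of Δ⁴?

-24

D1: -7, -163, -427, -823, -1375, -2107, -3043
D2: -156, -264, -396, -552, -732, -936
D3: -108, -132, -156, -180, -204
D4: -24, -24, -24, -24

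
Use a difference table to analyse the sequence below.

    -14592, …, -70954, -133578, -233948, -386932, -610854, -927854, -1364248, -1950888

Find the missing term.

-34304

Using the last 8 terms:
Δ: -62624, -100370, -152984, -223922, -317000, -436394, -586640
Δ²: -37746, -52614, -70938, -93078, -119394, -150246
Δ³: -14868, -18324, -22140, -26316, -30852
Δ⁴: -3456, -3816, -4176, -4536
Δ⁵: -360, -360, -360
Constant fifth difference = -360.
Extend backward: -3456 + 360 = -3096;  -14868 + 3096 = -11772;  -37746 + 11772 = -25974;  -62624 + 25974 = -36650;  -70954 + 36650 = -34304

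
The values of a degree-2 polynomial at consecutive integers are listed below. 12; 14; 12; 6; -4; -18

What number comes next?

-36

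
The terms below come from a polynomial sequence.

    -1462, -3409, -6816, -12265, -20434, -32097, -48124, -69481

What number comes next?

Δ: -1947, -3407, -5449, -8169, -11663, -16027, -21357
Δ²: -1460, -2042, -2720, -3494, -4364, -5330
Δ³: -582, -678, -774, -870, -966
Δ⁴: -96, -96, -96, -96
The fourth differences are constant (-96).
-966 − 96 = -1062;  -5330 − 1062 = -6392;  -21357 − 6392 = -27749;  -69481 − 27749 = -97230

-97230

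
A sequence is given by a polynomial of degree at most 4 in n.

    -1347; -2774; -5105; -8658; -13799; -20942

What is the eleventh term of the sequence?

-104537

-1427, -2331, -3553, -5141, -7143
-904, -1222, -1588, -2002
-318, -366, -414
-48, -48
Fourth differences constant at -48.
-414 − 48 = -462;  -2002 − 462 = -2464;  -7143 − 2464 = -9607;  -20942 − 9607 = -30549
-462 − 48 = -510;  -2464 − 510 = -2974;  -9607 − 2974 = -12581;  -30549 − 12581 = -43130
-510 − 48 = -558;  -2974 − 558 = -3532;  -12581 − 3532 = -16113;  -43130 − 16113 = -59243
-558 − 48 = -606;  -3532 − 606 = -4138;  -16113 − 4138 = -20251;  -59243 − 20251 = -79494
-606 − 48 = -654;  -4138 − 654 = -4792;  -20251 − 4792 = -25043;  -79494 − 25043 = -104537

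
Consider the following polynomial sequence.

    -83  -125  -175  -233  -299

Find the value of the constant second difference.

Δ: -42, -50, -58, -66
Δ²: -8, -8, -8

-8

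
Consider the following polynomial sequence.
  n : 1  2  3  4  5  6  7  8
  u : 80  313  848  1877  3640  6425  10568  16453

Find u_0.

5

D1: 233, 535, 1029, 1763, 2785, 4143, 5885
D2: 302, 494, 734, 1022, 1358, 1742
D3: 192, 240, 288, 336, 384
D4: 48, 48, 48, 48
The fourth differences are constant at 48.
Work back: 192 − 48 = 144;  302 − 144 = 158;  233 − 158 = 75;  80 − 75 = 5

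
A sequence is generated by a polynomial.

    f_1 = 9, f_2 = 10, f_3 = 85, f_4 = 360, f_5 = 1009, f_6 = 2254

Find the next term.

D1: 1, 75, 275, 649, 1245
D2: 74, 200, 374, 596
D3: 126, 174, 222
D4: 48, 48
Constant fourth difference = 48, so extend:
222 + 48 = 270;  596 + 270 = 866;  1245 + 866 = 2111;  2254 + 2111 = 4365

4365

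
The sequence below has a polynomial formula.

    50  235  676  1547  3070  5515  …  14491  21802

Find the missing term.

9200

Using the first 6 terms:
Δ: 185, 441, 871, 1523, 2445
Δ²: 256, 430, 652, 922
Δ³: 174, 222, 270
Δ⁴: 48, 48
Constant fourth difference = 48.
Extend forward: 270 + 48 = 318;  922 + 318 = 1240;  2445 + 1240 = 3685;  5515 + 3685 = 9200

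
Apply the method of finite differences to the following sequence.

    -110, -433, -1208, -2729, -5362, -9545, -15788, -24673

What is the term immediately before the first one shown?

First differences: -323, -775, -1521, -2633, -4183, -6243, -8885
Second differences: -452, -746, -1112, -1550, -2060, -2642
Third differences: -294, -366, -438, -510, -582
Fourth differences: -72, -72, -72, -72
The fourth differences are constant at -72.
Work back: -294 + 72 = -222;  -452 + 222 = -230;  -323 + 230 = -93;  -110 + 93 = -17

-17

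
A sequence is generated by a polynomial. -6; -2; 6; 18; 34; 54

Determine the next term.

D1: 4  8  12  16  20
D2: 4  4  4  4
Second differences constant at 4.
20 + 4 = 24;  54 + 24 = 78

78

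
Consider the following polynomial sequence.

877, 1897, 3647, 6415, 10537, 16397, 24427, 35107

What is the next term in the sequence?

48965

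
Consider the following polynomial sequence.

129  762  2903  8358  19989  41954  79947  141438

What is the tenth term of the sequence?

D1: 633 , 2141 , 5455 , 11631 , 21965 , 37993 , 61491
D2: 1508 , 3314 , 6176 , 10334 , 16028 , 23498
D3: 1806 , 2862 , 4158 , 5694 , 7470
D4: 1056 , 1296 , 1536 , 1776
D5: 240 , 240 , 240
The fifth differences are constant (240).
1776 + 240 = 2016;  7470 + 2016 = 9486;  23498 + 9486 = 32984;  61491 + 32984 = 94475;  141438 + 94475 = 235913
2016 + 240 = 2256;  9486 + 2256 = 11742;  32984 + 11742 = 44726;  94475 + 44726 = 139201;  235913 + 139201 = 375114

375114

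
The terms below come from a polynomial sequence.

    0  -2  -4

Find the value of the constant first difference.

-2

First differences: -2, -2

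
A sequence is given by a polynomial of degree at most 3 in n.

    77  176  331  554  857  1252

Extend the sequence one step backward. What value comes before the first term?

22

99, 155, 223, 303, 395
56, 68, 80, 92
12, 12, 12
The third differences are constant at 12.
Work back: 56 − 12 = 44;  99 − 44 = 55;  77 − 55 = 22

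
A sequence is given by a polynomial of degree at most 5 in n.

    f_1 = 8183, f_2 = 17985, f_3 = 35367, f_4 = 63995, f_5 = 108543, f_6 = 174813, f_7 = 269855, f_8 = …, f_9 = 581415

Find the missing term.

Using the first 7 terms:
Δ: 9802  17382  28628  44548  66270  95042
Δ²: 7580  11246  15920  21722  28772
Δ³: 3666  4674  5802  7050
Δ⁴: 1008  1128  1248
Δ⁵: 120  120
Constant fifth difference = 120.
Extend forward: 1248 + 120 = 1368;  7050 + 1368 = 8418;  28772 + 8418 = 37190;  95042 + 37190 = 132232;  269855 + 132232 = 402087

402087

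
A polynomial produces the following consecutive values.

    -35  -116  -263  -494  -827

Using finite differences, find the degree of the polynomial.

3

D1: -81, -147, -231, -333
D2: -66, -84, -102
D3: -18, -18
The third differences are constant, so the polynomial has degree 3.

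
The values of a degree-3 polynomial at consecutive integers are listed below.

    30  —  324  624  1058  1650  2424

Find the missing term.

Using the last 5 terms:
300  434  592  774
134  158  182
24  24
Constant third difference = 24.
Extend backward: 134 − 24 = 110;  300 − 110 = 190;  324 − 190 = 134

134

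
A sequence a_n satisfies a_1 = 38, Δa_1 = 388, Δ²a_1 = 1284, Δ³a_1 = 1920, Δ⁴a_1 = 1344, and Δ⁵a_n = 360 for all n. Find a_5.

18318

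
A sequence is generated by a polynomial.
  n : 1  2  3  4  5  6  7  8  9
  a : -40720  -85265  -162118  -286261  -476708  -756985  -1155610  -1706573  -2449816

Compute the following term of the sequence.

-3431713

D1: -44545 , -76853 , -124143 , -190447 , -280277 , -398625 , -550963 , -743243
D2: -32308 , -47290 , -66304 , -89830 , -118348 , -152338 , -192280
D3: -14982 , -19014 , -23526 , -28518 , -33990 , -39942
D4: -4032 , -4512 , -4992 , -5472 , -5952
D5: -480 , -480 , -480 , -480
The fifth differences are constant (-480).
-5952 − 480 = -6432;  -39942 − 6432 = -46374;  -192280 − 46374 = -238654;  -743243 − 238654 = -981897;  -2449816 − 981897 = -3431713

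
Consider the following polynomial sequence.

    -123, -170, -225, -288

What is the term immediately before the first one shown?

-84

-47, -55, -63
-8, -8
The second differences are constant at -8.
Work back: -47 + 8 = -39;  -123 + 39 = -84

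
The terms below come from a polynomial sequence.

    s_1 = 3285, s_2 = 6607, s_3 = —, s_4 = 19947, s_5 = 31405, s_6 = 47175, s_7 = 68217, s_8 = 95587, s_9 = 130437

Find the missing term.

Using the last 6 terms:
11458, 15770, 21042, 27370, 34850
4312, 5272, 6328, 7480
960, 1056, 1152
96, 96
Constant fourth difference = 96.
Extend backward: 960 − 96 = 864;  4312 − 864 = 3448;  11458 − 3448 = 8010;  19947 − 8010 = 11937

11937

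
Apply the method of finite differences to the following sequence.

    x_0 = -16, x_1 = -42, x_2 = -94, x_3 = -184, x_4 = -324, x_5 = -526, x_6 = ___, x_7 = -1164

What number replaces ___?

-802

Using the first 6 terms:
Δ: -26  -52  -90  -140  -202
Δ²: -26  -38  -50  -62
Δ³: -12  -12  -12
Constant third difference = -12.
Extend forward: -62 − 12 = -74;  -202 − 74 = -276;  -526 − 276 = -802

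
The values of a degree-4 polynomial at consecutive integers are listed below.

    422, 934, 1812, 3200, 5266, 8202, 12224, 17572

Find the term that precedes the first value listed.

First differences: 512  878  1388  2066  2936  4022  5348
Second differences: 366  510  678  870  1086  1326
Third differences: 144  168  192  216  240
Fourth differences: 24  24  24  24
The fourth differences are constant at 24.
Work back: 144 − 24 = 120;  366 − 120 = 246;  512 − 246 = 266;  422 − 266 = 156

156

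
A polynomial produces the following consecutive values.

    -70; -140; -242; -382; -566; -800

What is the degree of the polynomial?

D1: -70, -102, -140, -184, -234
D2: -32, -38, -44, -50
D3: -6, -6, -6
The third differences are constant, so the polynomial has degree 3.

3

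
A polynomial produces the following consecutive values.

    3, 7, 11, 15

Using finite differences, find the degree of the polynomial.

First differences: 4, 4, 4
The first differences are constant, so the polynomial has degree 1.

1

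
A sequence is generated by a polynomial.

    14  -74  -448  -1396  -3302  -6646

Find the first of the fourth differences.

Δ: -88, -374, -948, -1906, -3344
Δ²: -286, -574, -958, -1438
Δ³: -288, -384, -480
Δ⁴: -96, -96

-96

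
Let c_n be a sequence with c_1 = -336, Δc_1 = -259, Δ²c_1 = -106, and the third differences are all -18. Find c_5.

Build the table forward from the leading diagonal:
Third differences: -18, -18, -18, -18, -18
Second differences: -106, -124, -142, -160, -178
First differences: -259, -365, -489, -631, -791
c: -336, -595, -960, -1449, -2080

-2080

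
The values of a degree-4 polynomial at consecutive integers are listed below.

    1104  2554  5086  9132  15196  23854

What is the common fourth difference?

72

D1: 1450, 2532, 4046, 6064, 8658
D2: 1082, 1514, 2018, 2594
D3: 432, 504, 576
D4: 72, 72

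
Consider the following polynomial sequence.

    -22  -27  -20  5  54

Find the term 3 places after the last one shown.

-5 , 7 , 25 , 49
12 , 18 , 24
6 , 6
The third differences are constant (6).
24 + 6 = 30;  49 + 30 = 79;  54 + 79 = 133
30 + 6 = 36;  79 + 36 = 115;  133 + 115 = 248
36 + 6 = 42;  115 + 42 = 157;  248 + 157 = 405

405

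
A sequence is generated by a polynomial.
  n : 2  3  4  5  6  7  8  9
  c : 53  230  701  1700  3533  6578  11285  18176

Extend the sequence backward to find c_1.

177  471  999  1833  3045  4707  6891
294  528  834  1212  1662  2184
234  306  378  450  522
72  72  72  72
The fourth differences are constant at 72.
Work back: 234 − 72 = 162;  294 − 162 = 132;  177 − 132 = 45;  53 − 45 = 8

8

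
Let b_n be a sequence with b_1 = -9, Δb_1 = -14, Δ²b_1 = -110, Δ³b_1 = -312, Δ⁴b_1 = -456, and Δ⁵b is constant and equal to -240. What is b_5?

-2429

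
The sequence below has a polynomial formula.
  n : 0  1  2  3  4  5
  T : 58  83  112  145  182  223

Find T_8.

370

D1: 25 , 29 , 33 , 37 , 41
D2: 4 , 4 , 4 , 4
Constant second difference = 4, so extend:
41 + 4 = 45;  223 + 45 = 268
45 + 4 = 49;  268 + 49 = 317
49 + 4 = 53;  317 + 53 = 370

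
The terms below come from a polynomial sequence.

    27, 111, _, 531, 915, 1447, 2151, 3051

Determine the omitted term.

Using the last 5 terms:
384  532  704  900
148  172  196
24  24
Constant third difference = 24.
Extend backward: 148 − 24 = 124;  384 − 124 = 260;  531 − 260 = 271

271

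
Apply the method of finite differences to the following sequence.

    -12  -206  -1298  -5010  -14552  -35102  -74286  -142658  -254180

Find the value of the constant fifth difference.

-480

D1: -194, -1092, -3712, -9542, -20550, -39184, -68372, -111522
D2: -898, -2620, -5830, -11008, -18634, -29188, -43150
D3: -1722, -3210, -5178, -7626, -10554, -13962
D4: -1488, -1968, -2448, -2928, -3408
D5: -480, -480, -480, -480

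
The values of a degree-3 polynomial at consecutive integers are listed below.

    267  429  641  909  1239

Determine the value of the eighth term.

2661

Δ: 162  212  268  330
Δ²: 50  56  62
Δ³: 6  6
The third differences are constant (6).
62 + 6 = 68;  330 + 68 = 398;  1239 + 398 = 1637
68 + 6 = 74;  398 + 74 = 472;  1637 + 472 = 2109
74 + 6 = 80;  472 + 80 = 552;  2109 + 552 = 2661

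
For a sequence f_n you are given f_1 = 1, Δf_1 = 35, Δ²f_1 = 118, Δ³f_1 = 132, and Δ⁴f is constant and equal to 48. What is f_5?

1425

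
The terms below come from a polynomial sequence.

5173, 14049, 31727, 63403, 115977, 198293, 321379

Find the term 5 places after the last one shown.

Δ: 8876 , 17678 , 31676 , 52574 , 82316 , 123086
Δ²: 8802 , 13998 , 20898 , 29742 , 40770
Δ³: 5196 , 6900 , 8844 , 11028
Δ⁴: 1704 , 1944 , 2184
Δ⁵: 240 , 240
Constant fifth difference = 240, so extend:
2184 + 240 = 2424;  11028 + 2424 = 13452;  40770 + 13452 = 54222;  123086 + 54222 = 177308;  321379 + 177308 = 498687
2424 + 240 = 2664;  13452 + 2664 = 16116;  54222 + 16116 = 70338;  177308 + 70338 = 247646;  498687 + 247646 = 746333
2664 + 240 = 2904;  16116 + 2904 = 19020;  70338 + 19020 = 89358;  247646 + 89358 = 337004;  746333 + 337004 = 1083337
2904 + 240 = 3144;  19020 + 3144 = 22164;  89358 + 22164 = 111522;  337004 + 111522 = 448526;  1083337 + 448526 = 1531863
3144 + 240 = 3384;  22164 + 3384 = 25548;  111522 + 25548 = 137070;  448526 + 137070 = 585596;  1531863 + 585596 = 2117459

2117459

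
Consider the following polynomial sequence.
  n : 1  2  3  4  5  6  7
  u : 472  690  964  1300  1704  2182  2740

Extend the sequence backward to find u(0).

304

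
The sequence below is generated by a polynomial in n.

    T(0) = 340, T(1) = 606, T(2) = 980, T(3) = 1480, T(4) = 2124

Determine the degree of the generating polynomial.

3

Δ: 266, 374, 500, 644
Δ²: 108, 126, 144
Δ³: 18, 18
The third differences are constant, so the polynomial has degree 3.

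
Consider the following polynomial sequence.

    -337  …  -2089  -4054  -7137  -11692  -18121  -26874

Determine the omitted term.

Using the last 6 terms:
Δ: -1965, -3083, -4555, -6429, -8753
Δ²: -1118, -1472, -1874, -2324
Δ³: -354, -402, -450
Δ⁴: -48, -48
Constant fourth difference = -48.
Extend backward: -354 + 48 = -306;  -1118 + 306 = -812;  -1965 + 812 = -1153;  -2089 + 1153 = -936

-936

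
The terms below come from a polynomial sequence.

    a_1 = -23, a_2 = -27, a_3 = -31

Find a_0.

-4, -4
The first differences are constant at -4.
Work back: -23 + 4 = -19

-19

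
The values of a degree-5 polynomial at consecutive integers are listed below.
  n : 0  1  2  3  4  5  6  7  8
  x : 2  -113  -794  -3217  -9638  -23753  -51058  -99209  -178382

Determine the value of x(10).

-485258

D1: -115 , -681 , -2423 , -6421 , -14115 , -27305 , -48151 , -79173
D2: -566 , -1742 , -3998 , -7694 , -13190 , -20846 , -31022
D3: -1176 , -2256 , -3696 , -5496 , -7656 , -10176
D4: -1080 , -1440 , -1800 , -2160 , -2520
D5: -360 , -360 , -360 , -360
Constant fifth difference = -360, so extend:
-2520 − 360 = -2880;  -10176 − 2880 = -13056;  -31022 − 13056 = -44078;  -79173 − 44078 = -123251;  -178382 − 123251 = -301633
-2880 − 360 = -3240;  -13056 − 3240 = -16296;  -44078 − 16296 = -60374;  -123251 − 60374 = -183625;  -301633 − 183625 = -485258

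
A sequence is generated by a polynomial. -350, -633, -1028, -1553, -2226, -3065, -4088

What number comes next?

First differences: -283  -395  -525  -673  -839  -1023
Second differences: -112  -130  -148  -166  -184
Third differences: -18  -18  -18  -18
The third differences are constant (-18).
-184 − 18 = -202;  -1023 − 202 = -1225;  -4088 − 1225 = -5313

-5313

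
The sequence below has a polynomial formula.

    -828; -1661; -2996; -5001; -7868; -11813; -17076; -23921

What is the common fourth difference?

-24

First differences: -833, -1335, -2005, -2867, -3945, -5263, -6845
Second differences: -502, -670, -862, -1078, -1318, -1582
Third differences: -168, -192, -216, -240, -264
Fourth differences: -24, -24, -24, -24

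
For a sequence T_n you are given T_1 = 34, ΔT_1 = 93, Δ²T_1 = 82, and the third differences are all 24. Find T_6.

Build the table forward from the leading diagonal:
Third differences: 24, 24, 24, 24, 24, 24
Second differences: 82, 106, 130, 154, 178, 202
First differences: 93, 175, 281, 411, 565, 743
T: 34, 127, 302, 583, 994, 1559

1559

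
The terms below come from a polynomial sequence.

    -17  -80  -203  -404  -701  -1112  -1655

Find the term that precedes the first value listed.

4

First differences: -63, -123, -201, -297, -411, -543
Second differences: -60, -78, -96, -114, -132
Third differences: -18, -18, -18, -18
The third differences are constant at -18.
Work back: -60 + 18 = -42;  -63 + 42 = -21;  -17 + 21 = 4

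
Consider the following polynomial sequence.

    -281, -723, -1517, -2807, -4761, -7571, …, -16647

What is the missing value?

-11453

Using the first 6 terms:
D1: -442  -794  -1290  -1954  -2810
D2: -352  -496  -664  -856
D3: -144  -168  -192
D4: -24  -24
Constant fourth difference = -24.
Extend forward: -192 − 24 = -216;  -856 − 216 = -1072;  -2810 − 1072 = -3882;  -7571 − 3882 = -11453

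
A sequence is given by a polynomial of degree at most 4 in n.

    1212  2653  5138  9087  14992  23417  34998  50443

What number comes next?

70532

D1: 1441, 2485, 3949, 5905, 8425, 11581, 15445
D2: 1044, 1464, 1956, 2520, 3156, 3864
D3: 420, 492, 564, 636, 708
D4: 72, 72, 72, 72
The fourth differences are constant (72).
708 + 72 = 780;  3864 + 780 = 4644;  15445 + 4644 = 20089;  50443 + 20089 = 70532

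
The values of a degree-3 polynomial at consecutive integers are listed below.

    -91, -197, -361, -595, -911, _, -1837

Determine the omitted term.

Using the first 5 terms:
D1: -106  -164  -234  -316
D2: -58  -70  -82
D3: -12  -12
Constant third difference = -12.
Extend forward: -82 − 12 = -94;  -316 − 94 = -410;  -911 − 410 = -1321

-1321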